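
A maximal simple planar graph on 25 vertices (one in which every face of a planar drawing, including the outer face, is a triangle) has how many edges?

In a plane triangulation 3F = 2E and V − E + F = 2, so E = 3V − 6 = 3·25 − 6 = 69.

69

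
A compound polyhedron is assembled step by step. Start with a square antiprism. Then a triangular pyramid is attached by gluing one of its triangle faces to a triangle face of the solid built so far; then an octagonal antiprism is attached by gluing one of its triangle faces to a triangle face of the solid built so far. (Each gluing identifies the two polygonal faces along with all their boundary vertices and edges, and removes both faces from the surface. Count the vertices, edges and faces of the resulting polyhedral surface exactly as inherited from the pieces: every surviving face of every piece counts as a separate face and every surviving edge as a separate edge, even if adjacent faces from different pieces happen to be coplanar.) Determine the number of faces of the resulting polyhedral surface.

A square antiprism: V=8, E=16, F=10.
Attach a triangular pyramid (V=4, E=6, F=4) along a 3-gon: merge 3 vertices and 3 edges, delete both glued faces → V=9, E=19, F=12.
Attach an octagonal antiprism (V=16, E=32, F=18) along a 3-gon: merge 3 vertices and 3 edges, delete both glued faces → V=22, E=48, F=28.
Check: V − E + F = 22 − 48 + 28 = 2.

28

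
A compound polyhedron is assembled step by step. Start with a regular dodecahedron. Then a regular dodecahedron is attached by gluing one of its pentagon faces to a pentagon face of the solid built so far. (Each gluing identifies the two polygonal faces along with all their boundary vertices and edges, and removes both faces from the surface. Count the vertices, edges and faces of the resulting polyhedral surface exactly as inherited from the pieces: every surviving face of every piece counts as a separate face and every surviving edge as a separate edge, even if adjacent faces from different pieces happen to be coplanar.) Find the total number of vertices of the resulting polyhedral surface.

A regular dodecahedron: V=20, E=30, F=12.
Attach a regular dodecahedron (V=20, E=30, F=12) along a 5-gon: merge 5 vertices and 5 edges, delete both glued faces → V=35, E=55, F=22.
Check: V − E + F = 35 − 55 + 22 = 2.

35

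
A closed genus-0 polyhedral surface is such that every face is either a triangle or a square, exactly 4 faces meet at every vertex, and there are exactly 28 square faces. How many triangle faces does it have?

8

Let x be the number of triangles; then F = 28 + x.
Edge–face incidences: 2E = 4·28 + 3·x = 112 + 3x.
Every vertex has degree 4, so 4V = 2E.
Euler: V − E + F = 2 ⇒ (2E)/4 − E + (28 + x) = 2.
Multiply by 8: 2·(2E) − 4·(2E) + 8·(28 + x) = 16, i.e. 224 + 8x − 2·(112 + 3x) = 16.
Collecting terms: 2x = 16, so x = 8.
Then 2E = 112 + 3·8 = 136, so E = 68, V = 2E/4 = 34, F = 28 + 8 = 36.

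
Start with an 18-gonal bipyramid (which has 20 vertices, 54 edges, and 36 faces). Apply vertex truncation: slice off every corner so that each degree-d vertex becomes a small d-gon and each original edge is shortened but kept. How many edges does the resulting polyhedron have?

162

Truncation replaces each original edge-end by a new vertex, so V′ = 2E = 108.
Each original edge survives, and each old vertex of degree d contributes d new edges; summing degrees gives Σd = 2E, so E′ = E + 2E = 3E = 162.
Each original face survives and each original vertex becomes one new face: F′ = F + V = 56.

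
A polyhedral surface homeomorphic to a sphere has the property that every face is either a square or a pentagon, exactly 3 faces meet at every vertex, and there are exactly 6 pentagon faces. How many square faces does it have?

3

Let x be the number of squares; then F = 6 + x.
Edge–face incidences: 2E = 5·6 + 4·x = 30 + 4x.
Every vertex has degree 3, so 3V = 2E.
Euler: V − E + F = 2 ⇒ (2E)/3 − E + (6 + x) = 2.
Multiply by 6: 2·(2E) − 3·(2E) + 6·(6 + x) = 12, i.e. 36 + 6x − (30 + 4x) = 12.
Collecting terms: 2x + 6 = 12, so 2x = 6, so x = 3.
Then 2E = 30 + 4·3 = 42, so E = 21, V = 2E/3 = 14, F = 6 + 3 = 9.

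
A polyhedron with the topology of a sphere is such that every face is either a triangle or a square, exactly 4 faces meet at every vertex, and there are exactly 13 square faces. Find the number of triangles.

8

Let x be the number of triangles; then F = 13 + x.
Edge–face incidences: 2E = 4·13 + 3·x = 52 + 3x.
Every vertex has degree 4, so 4V = 2E.
Euler: V − E + F = 2 ⇒ (2E)/4 − E + (13 + x) = 2.
Multiply by 8: 2·(2E) − 4·(2E) + 8·(13 + x) = 16, i.e. 104 + 8x − 2·(52 + 3x) = 16.
Collecting terms: 2x = 16, so x = 8.
Then 2E = 52 + 3·8 = 76, so E = 38, V = 2E/4 = 19, F = 13 + 8 = 21.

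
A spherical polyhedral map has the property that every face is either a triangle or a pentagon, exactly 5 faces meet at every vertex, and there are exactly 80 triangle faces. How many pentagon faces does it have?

Let x be the number of pentagons; then F = 80 + x.
Edge–face incidences: 2E = 3·80 + 5·x = 240 + 5x.
Every vertex has degree 5, so 5V = 2E.
Euler: V − E + F = 2 ⇒ (2E)/5 − E + (80 + x) = 2.
Multiply by 10: 2·(2E) − 5·(2E) + 10·(80 + x) = 20, i.e. 800 + 10x − 3·(240 + 5x) = 20.
Collecting terms: −5x + 80 = 20, so −5x = −60, so x = 12.
Then 2E = 240 + 5·12 = 300, so E = 150, V = 2E/5 = 60, F = 80 + 12 = 92.

12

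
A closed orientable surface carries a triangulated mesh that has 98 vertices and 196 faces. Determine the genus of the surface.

Every face is a triangle, so 2E = 3·196 = 588, giving E = 294.
χ = V − E + F = 98 − 294 + 196 = 0.
For a closed orientable surface χ = 2 − 2g, so g = (2 − (0))/2 = 1.

1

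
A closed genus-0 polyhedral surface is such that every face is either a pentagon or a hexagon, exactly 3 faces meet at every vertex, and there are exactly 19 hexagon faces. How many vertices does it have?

58

Let x be the number of pentagons; then F = 19 + x.
Edge–face incidences: 2E = 6·19 + 5·x = 114 + 5x.
Every vertex has degree 3, so 3V = 2E.
Euler: V − E + F = 2 ⇒ (2E)/3 − E + (19 + x) = 2.
Multiply by 6: 2·(2E) − 3·(2E) + 6·(19 + x) = 12, i.e. 114 + 6x − (114 + 5x) = 12.
Collecting terms: x = 12.
Then 2E = 114 + 5·12 = 174, so E = 87, V = 2E/3 = 58, F = 19 + 12 = 31.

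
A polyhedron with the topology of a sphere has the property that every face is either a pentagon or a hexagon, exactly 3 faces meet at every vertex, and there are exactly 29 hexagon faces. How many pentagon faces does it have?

12

Let x be the number of pentagons; then F = 29 + x.
Edge–face incidences: 2E = 6·29 + 5·x = 174 + 5x.
Every vertex has degree 3, so 3V = 2E.
Euler: V − E + F = 2 ⇒ (2E)/3 − E + (29 + x) = 2.
Multiply by 6: 2·(2E) − 3·(2E) + 6·(29 + x) = 12, i.e. 174 + 6x − (174 + 5x) = 12.
Collecting terms: x = 12.
Then 2E = 174 + 5·12 = 234, so E = 117, V = 2E/3 = 78, F = 29 + 12 = 41.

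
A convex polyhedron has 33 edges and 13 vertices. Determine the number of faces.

Here V − E + F = 2.
F = 2 − V + E = 2 − 13 + 33 = 22.

22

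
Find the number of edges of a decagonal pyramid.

20

A pyramid on an n-gon base has one n-gon and n triangles: V = 10 + 1 = 11, E = 2·10 = 20, F = 10 + 1 = 11.
Check: V − E + F = 11 − 20 + 11 = 2.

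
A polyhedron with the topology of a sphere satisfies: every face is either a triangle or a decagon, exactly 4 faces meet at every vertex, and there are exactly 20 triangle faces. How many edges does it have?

Let x be the number of decagons; then F = 20 + x.
Edge–face incidences: 2E = 3·20 + 10·x = 60 + 10x.
Every vertex has degree 4, so 4V = 2E.
Euler: V − E + F = 2 ⇒ (2E)/4 − E + (20 + x) = 2.
Multiply by 8: 2·(2E) − 4·(2E) + 8·(20 + x) = 16, i.e. 160 + 8x − 2·(60 + 10x) = 16.
Collecting terms: −12x + 40 = 16, so −12x = −24, so x = 2.
Then 2E = 60 + 10·2 = 80, so E = 40, V = 2E/4 = 20, F = 20 + 2 = 22.

40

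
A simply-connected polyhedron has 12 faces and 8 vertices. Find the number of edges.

Here V − E + F = 2.
E = V + F − (2) = 8 + 12 − (2) = 18.

18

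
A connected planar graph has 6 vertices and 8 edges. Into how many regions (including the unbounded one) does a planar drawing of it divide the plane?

Euler's formula for a connected plane graph: V − E + F = 2, so F = 2 − 6 + 8 = 4.

4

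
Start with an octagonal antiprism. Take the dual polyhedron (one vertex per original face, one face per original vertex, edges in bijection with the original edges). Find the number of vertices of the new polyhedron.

The base solid has V = 16, E = 32, F = 18.
The dual swaps V and F and preserves E: V′ = F = 18, E′ = E = 32, F′ = V = 16.

18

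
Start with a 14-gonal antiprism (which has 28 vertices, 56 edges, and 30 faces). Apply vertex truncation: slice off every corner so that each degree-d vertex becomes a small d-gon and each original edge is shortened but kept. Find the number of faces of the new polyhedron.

58

Truncation replaces each original edge-end by a new vertex, so V′ = 2E = 112.
Each original edge survives, and each old vertex of degree d contributes d new edges; summing degrees gives Σd = 2E, so E′ = E + 2E = 3E = 168.
Each original face survives and each original vertex becomes one new face: F′ = F + V = 58.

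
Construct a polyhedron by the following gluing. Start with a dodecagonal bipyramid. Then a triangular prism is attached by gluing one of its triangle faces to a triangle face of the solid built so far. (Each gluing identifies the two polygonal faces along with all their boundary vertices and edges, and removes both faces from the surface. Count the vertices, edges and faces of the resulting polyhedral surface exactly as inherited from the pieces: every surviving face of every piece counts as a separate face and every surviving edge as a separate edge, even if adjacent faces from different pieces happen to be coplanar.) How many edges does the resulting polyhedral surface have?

A dodecagonal bipyramid: V=14, E=36, F=24.
Attach a triangular prism (V=6, E=9, F=5) along a 3-gon: merge 3 vertices and 3 edges, delete both glued faces → V=17, E=42, F=27.
Check: V − E + F = 17 − 42 + 27 = 2.

42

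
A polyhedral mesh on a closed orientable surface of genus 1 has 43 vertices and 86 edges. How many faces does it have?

For a closed orientable surface of genus 1, χ = 2 − 2·1 = 0.
F = 0 − V + E = 0 − 43 + 86 = 43.

43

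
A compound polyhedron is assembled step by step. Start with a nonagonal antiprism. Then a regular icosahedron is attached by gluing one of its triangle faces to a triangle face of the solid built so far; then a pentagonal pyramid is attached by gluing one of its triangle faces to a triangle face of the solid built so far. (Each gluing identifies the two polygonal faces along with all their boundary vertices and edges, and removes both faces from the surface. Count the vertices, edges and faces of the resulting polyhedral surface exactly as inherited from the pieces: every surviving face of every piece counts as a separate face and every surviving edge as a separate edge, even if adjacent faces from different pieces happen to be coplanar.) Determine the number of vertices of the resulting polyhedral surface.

30

A nonagonal antiprism: V=18, E=36, F=20.
Attach a regular icosahedron (V=12, E=30, F=20) along a 3-gon: merge 3 vertices and 3 edges, delete both glued faces → V=27, E=63, F=38.
Attach a pentagonal pyramid (V=6, E=10, F=6) along a 3-gon: merge 3 vertices and 3 edges, delete both glued faces → V=30, E=70, F=42.
Check: V − E + F = 30 − 70 + 42 = 2.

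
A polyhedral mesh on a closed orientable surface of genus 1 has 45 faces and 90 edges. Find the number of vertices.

For a closed orientable surface of genus 1, χ = 2 − 2·1 = 0.
V = 0 + E − F = 0 + 90 − 45 = 45.

45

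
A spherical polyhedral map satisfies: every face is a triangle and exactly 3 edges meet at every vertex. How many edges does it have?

Each face has 3 edges and each edge borders two faces, so 2E = 3F.
Each vertex has degree 3, so 3V = 2E and hence V = 3F/3.
Euler: V − E + F = 2 ⇒ (3F/3) − (3F/2) + F = 2.
Multiply by 6: (6 − 9 + 6)F = 12, i.e. 3F = 12.
So F = 4, E = 3·4/2 = 6, V = 3·4/3 = 4.

6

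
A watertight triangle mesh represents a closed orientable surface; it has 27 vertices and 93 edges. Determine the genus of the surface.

Every face is a triangle and each edge borders two faces, so 3F = 2·93, giving F = 62.
χ = V − E + F = 27 − 93 + 62 = -4.
For a closed orientable surface χ = 2 − 2g, so g = (2 − (-4))/2 = 3.

3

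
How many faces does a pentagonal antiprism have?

12

An antiprism on an n-gon has two n-gon caps and 2n triangles: V = 2·5 = 10, E = 4·5 = 20, F = 2·5 + 2 = 12.
Check: V − E + F = 10 − 20 + 12 = 2.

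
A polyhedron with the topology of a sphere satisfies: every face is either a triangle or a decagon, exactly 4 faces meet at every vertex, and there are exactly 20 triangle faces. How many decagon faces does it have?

2

Let x be the number of decagons; then F = 20 + x.
Edge–face incidences: 2E = 3·20 + 10·x = 60 + 10x.
Every vertex has degree 4, so 4V = 2E.
Euler: V − E + F = 2 ⇒ (2E)/4 − E + (20 + x) = 2.
Multiply by 8: 2·(2E) − 4·(2E) + 8·(20 + x) = 16, i.e. 160 + 8x − 2·(60 + 10x) = 16.
Collecting terms: −12x + 40 = 16, so −12x = −24, so x = 2.
Then 2E = 60 + 10·2 = 80, so E = 40, V = 2E/4 = 20, F = 20 + 2 = 22.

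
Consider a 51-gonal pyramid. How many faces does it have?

52

A pyramid on an n-gon base has one n-gon and n triangles: V = 51 + 1 = 52, E = 2·51 = 102, F = 51 + 1 = 52.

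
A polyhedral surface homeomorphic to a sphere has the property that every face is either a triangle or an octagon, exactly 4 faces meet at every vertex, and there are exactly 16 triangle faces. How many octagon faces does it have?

Let x be the number of octagons; then F = 16 + x.
Edge–face incidences: 2E = 3·16 + 8·x = 48 + 8x.
Every vertex has degree 4, so 4V = 2E.
Euler: V − E + F = 2 ⇒ (2E)/4 − E + (16 + x) = 2.
Multiply by 8: 2·(2E) − 4·(2E) + 8·(16 + x) = 16, i.e. 128 + 8x − 2·(48 + 8x) = 16.
Collecting terms: −8x + 32 = 16, so −8x = −16, so x = 2.
Then 2E = 48 + 8·2 = 64, so E = 32, V = 2E/4 = 16, F = 16 + 2 = 18.

2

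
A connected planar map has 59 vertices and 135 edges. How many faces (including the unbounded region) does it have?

78

Euler's formula for a connected plane graph: V − E + F = 2, so F = 2 − 59 + 135 = 78.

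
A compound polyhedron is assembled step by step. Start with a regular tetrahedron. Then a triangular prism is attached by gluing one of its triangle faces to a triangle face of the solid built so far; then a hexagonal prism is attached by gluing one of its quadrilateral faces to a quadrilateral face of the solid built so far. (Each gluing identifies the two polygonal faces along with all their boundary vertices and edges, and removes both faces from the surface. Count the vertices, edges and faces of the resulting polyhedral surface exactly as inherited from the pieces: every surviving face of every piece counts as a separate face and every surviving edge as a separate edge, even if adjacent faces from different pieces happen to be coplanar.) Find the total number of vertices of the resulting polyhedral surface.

15

A regular tetrahedron: V=4, E=6, F=4.
Attach a triangular prism (V=6, E=9, F=5) along a 3-gon: merge 3 vertices and 3 edges, delete both glued faces → V=7, E=12, F=7.
Attach a hexagonal prism (V=12, E=18, F=8) along a 4-gon: merge 4 vertices and 4 edges, delete both glued faces → V=15, E=26, F=13.
Check: V − E + F = 15 − 26 + 13 = 2.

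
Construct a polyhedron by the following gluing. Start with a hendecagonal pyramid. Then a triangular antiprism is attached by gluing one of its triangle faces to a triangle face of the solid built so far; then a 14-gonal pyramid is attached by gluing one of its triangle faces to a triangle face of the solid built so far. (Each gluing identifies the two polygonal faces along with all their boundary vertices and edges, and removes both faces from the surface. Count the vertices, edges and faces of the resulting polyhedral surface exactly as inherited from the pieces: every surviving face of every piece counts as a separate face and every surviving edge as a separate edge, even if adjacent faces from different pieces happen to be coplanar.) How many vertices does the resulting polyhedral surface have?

A hendecagonal pyramid: V=12, E=22, F=12.
Attach a triangular antiprism (V=6, E=12, F=8) along a 3-gon: merge 3 vertices and 3 edges, delete both glued faces → V=15, E=31, F=18.
Attach a 14-gonal pyramid (V=15, E=28, F=15) along a 3-gon: merge 3 vertices and 3 edges, delete both glued faces → V=27, E=56, F=31.
Check: V − E + F = 27 − 56 + 31 = 2.

27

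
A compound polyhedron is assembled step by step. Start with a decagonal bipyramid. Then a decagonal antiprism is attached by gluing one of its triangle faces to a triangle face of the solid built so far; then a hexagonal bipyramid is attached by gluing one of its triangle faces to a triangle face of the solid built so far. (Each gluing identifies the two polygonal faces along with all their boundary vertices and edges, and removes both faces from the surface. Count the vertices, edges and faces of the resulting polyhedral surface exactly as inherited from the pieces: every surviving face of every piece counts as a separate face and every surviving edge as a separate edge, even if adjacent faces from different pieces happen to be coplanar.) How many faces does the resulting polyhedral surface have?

A decagonal bipyramid: V=12, E=30, F=20.
Attach a decagonal antiprism (V=20, E=40, F=22) along a 3-gon: merge 3 vertices and 3 edges, delete both glued faces → V=29, E=67, F=40.
Attach a hexagonal bipyramid (V=8, E=18, F=12) along a 3-gon: merge 3 vertices and 3 edges, delete both glued faces → V=34, E=82, F=50.
Check: V − E + F = 34 − 82 + 50 = 2.

50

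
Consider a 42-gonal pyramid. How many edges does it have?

84

A pyramid on an n-gon base has one n-gon and n triangles: V = 42 + 1 = 43, E = 2·42 = 84, F = 42 + 1 = 43.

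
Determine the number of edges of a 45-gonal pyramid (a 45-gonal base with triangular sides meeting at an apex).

A pyramid on an n-gon base has one n-gon and n triangles: V = 45 + 1 = 46, E = 2·45 = 90, F = 45 + 1 = 46.
Check: V − E + F = 46 − 90 + 46 = 2.

90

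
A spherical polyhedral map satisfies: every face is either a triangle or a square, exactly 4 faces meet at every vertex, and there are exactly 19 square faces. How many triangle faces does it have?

8

Let x be the number of triangles; then F = 19 + x.
Edge–face incidences: 2E = 4·19 + 3·x = 76 + 3x.
Every vertex has degree 4, so 4V = 2E.
Euler: V − E + F = 2 ⇒ (2E)/4 − E + (19 + x) = 2.
Multiply by 8: 2·(2E) − 4·(2E) + 8·(19 + x) = 16, i.e. 152 + 8x − 2·(76 + 3x) = 16.
Collecting terms: 2x = 16, so x = 8.
Then 2E = 76 + 3·8 = 100, so E = 50, V = 2E/4 = 25, F = 19 + 8 = 27.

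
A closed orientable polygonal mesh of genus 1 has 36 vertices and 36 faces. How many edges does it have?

72

For a closed orientable surface of genus 1, χ = 2 − 2·1 = 0.
E = V + F − (0) = 36 + 36 − (0) = 72.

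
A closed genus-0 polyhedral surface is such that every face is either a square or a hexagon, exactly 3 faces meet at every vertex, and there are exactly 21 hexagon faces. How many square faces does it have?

Let x be the number of squares; then F = 21 + x.
Edge–face incidences: 2E = 6·21 + 4·x = 126 + 4x.
Every vertex has degree 3, so 3V = 2E.
Euler: V − E + F = 2 ⇒ (2E)/3 − E + (21 + x) = 2.
Multiply by 6: 2·(2E) − 3·(2E) + 6·(21 + x) = 12, i.e. 126 + 6x − (126 + 4x) = 12.
Collecting terms: 2x = 12, so x = 6.
Then 2E = 126 + 4·6 = 150, so E = 75, V = 2E/3 = 50, F = 21 + 6 = 27.

6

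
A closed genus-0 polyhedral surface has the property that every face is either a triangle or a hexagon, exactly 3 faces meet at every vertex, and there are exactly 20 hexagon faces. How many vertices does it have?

44

Let x be the number of triangles; then F = 20 + x.
Edge–face incidences: 2E = 6·20 + 3·x = 120 + 3x.
Every vertex has degree 3, so 3V = 2E.
Euler: V − E + F = 2 ⇒ (2E)/3 − E + (20 + x) = 2.
Multiply by 6: 2·(2E) − 3·(2E) + 6·(20 + x) = 12, i.e. 120 + 6x − (120 + 3x) = 12.
Collecting terms: 3x = 12, so x = 4.
Then 2E = 120 + 3·4 = 132, so E = 66, V = 2E/3 = 44, F = 20 + 4 = 24.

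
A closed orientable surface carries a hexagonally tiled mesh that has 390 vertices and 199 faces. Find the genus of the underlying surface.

5

Every face is a hexagon, so 2E = 6·199 = 1194, giving E = 597.
χ = V − E + F = 390 − 597 + 199 = -8.
For a closed orientable surface χ = 2 − 2g, so g = (2 − (-8))/2 = 5.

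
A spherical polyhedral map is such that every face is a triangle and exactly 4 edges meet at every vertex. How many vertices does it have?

6

Each face has 3 edges and each edge borders two faces, so 2E = 3F.
Each vertex has degree 4, so 4V = 2E and hence V = 3F/4.
Euler: V − E + F = 2 ⇒ (3F/4) − (3F/2) + F = 2.
Multiply by 8: (6 − 12 + 8)F = 16, i.e. 2F = 16.
So F = 8, E = 3·8/2 = 12, V = 3·8/4 = 6.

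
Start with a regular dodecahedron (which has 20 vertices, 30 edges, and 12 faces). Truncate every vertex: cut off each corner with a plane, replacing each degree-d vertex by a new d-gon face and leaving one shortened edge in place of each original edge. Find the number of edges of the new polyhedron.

Truncation replaces each original edge-end by a new vertex, so V′ = 2E = 60.
Each original edge survives, and each old vertex of degree d contributes d new edges; summing degrees gives Σd = 2E, so E′ = E + 2E = 3E = 90.
Each original face survives and each original vertex becomes one new face: F′ = F + V = 32.

90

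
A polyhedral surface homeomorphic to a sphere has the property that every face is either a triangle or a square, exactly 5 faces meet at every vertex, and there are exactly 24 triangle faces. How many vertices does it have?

16

Let x be the number of squares; then F = 24 + x.
Edge–face incidences: 2E = 3·24 + 4·x = 72 + 4x.
Every vertex has degree 5, so 5V = 2E.
Euler: V − E + F = 2 ⇒ (2E)/5 − E + (24 + x) = 2.
Multiply by 10: 2·(2E) − 5·(2E) + 10·(24 + x) = 20, i.e. 240 + 10x − 3·(72 + 4x) = 20.
Collecting terms: −2x + 24 = 20, so −2x = −4, so x = 2.
Then 2E = 72 + 4·2 = 80, so E = 40, V = 2E/5 = 16, F = 24 + 2 = 26.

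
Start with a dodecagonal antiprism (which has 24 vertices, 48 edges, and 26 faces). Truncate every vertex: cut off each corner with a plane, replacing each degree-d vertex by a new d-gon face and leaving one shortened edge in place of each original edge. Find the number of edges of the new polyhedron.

144

Truncation replaces each original edge-end by a new vertex, so V′ = 2E = 96.
Each original edge survives, and each old vertex of degree d contributes d new edges; summing degrees gives Σd = 2E, so E′ = E + 2E = 3E = 144.
Each original face survives and each original vertex becomes one new face: F′ = F + V = 50.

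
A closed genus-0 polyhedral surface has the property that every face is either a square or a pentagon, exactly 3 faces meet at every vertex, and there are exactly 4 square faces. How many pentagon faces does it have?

Let x be the number of pentagons; then F = 4 + x.
Edge–face incidences: 2E = 4·4 + 5·x = 16 + 5x.
Every vertex has degree 3, so 3V = 2E.
Euler: V − E + F = 2 ⇒ (2E)/3 − E + (4 + x) = 2.
Multiply by 6: 2·(2E) − 3·(2E) + 6·(4 + x) = 12, i.e. 24 + 6x − (16 + 5x) = 12.
Collecting terms: x + 8 = 12, so x = 4.
Then 2E = 16 + 5·4 = 36, so E = 18, V = 2E/3 = 12, F = 4 + 4 = 8.

4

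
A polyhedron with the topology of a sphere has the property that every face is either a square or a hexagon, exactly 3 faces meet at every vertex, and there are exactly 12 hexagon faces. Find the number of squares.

Let x be the number of squares; then F = 12 + x.
Edge–face incidences: 2E = 6·12 + 4·x = 72 + 4x.
Every vertex has degree 3, so 3V = 2E.
Euler: V − E + F = 2 ⇒ (2E)/3 − E + (12 + x) = 2.
Multiply by 6: 2·(2E) − 3·(2E) + 6·(12 + x) = 12, i.e. 72 + 6x − (72 + 4x) = 12.
Collecting terms: 2x = 12, so x = 6.
Then 2E = 72 + 4·6 = 96, so E = 48, V = 2E/3 = 32, F = 12 + 6 = 18.

6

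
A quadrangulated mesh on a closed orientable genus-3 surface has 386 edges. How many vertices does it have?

χ = 2 − 2·3 = -4, and every face is a square so 4F = 2E.
F = 2E/4 = 193. Then V = -4 + E − F = -4 + 386 − 193 = 189.

189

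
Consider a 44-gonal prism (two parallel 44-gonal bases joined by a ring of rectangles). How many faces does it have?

46

A prism on an n-gon has two n-gon bases and n rectangular sides: V = 2·44 = 88, E = 3·44 = 132, F = 44 + 2 = 46.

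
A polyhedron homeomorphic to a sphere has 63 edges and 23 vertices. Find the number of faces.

42

Here V − E + F = 2.
F = 2 − V + E = 2 − 23 + 63 = 42.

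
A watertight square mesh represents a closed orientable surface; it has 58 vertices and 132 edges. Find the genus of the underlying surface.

5

Every face is a square and each edge borders two faces, so 4F = 2·132, giving F = 66.
χ = V − E + F = 58 − 132 + 66 = -8.
For a closed orientable surface χ = 2 − 2g, so g = (2 − (-8))/2 = 5.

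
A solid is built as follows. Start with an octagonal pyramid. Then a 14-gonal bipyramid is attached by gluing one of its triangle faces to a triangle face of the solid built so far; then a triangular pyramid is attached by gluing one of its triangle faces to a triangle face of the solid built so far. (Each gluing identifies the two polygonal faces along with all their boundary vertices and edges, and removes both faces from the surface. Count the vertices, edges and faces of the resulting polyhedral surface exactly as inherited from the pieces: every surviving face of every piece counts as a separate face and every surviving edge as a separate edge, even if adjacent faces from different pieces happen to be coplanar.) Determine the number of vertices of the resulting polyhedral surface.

An octagonal pyramid: V=9, E=16, F=9.
Attach a 14-gonal bipyramid (V=16, E=42, F=28) along a 3-gon: merge 3 vertices and 3 edges, delete both glued faces → V=22, E=55, F=35.
Attach a triangular pyramid (V=4, E=6, F=4) along a 3-gon: merge 3 vertices and 3 edges, delete both glued faces → V=23, E=58, F=37.
Check: V − E + F = 23 − 58 + 37 = 2.

23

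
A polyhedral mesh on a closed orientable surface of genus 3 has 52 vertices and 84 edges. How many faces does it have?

For a closed orientable surface of genus 3, χ = 2 − 2·3 = -4.
F = -4 − V + E = -4 − 52 + 84 = 28.

28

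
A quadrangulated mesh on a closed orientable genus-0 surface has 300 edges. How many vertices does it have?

χ = 2 − 2·0 = 2, and every face is a square so 4F = 2E.
F = 2E/4 = 150. Then V = 2 + E − F = 2 + 300 − 150 = 152.

152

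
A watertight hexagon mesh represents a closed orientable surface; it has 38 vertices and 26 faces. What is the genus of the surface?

Every face is a hexagon, so 2E = 6·26 = 156, giving E = 78.
χ = V − E + F = 38 − 78 + 26 = -14.
For a closed orientable surface χ = 2 − 2g, so g = (2 − (-14))/2 = 8.

8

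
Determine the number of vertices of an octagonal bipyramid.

10

A bipyramid over an n-gon has 2n triangular faces and n + 2 vertices: V = 8 + 2 = 10, E = 3·8 = 24, F = 2·8 = 16.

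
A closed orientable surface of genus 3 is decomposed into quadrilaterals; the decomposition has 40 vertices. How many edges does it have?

χ = 2 − 2·3 = -4, and every face is a square so 4F = 2E.
V − E + F = -4 with E = 4F/2 gives 40 − (4/2 − 1)·F = -4, so F = 44 and E = 88.

88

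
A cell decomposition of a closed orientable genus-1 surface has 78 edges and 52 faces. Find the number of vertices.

For a closed orientable surface of genus 1, χ = 2 − 2·1 = 0.
V = 0 + E − F = 0 + 78 − 52 = 26.

26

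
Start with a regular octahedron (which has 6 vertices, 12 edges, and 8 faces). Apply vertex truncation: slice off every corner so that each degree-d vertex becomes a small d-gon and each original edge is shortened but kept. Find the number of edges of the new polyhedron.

36

Truncation replaces each original edge-end by a new vertex, so V′ = 2E = 24.
Each original edge survives, and each old vertex of degree d contributes d new edges; summing degrees gives Σd = 2E, so E′ = E + 2E = 3E = 36.
Each original face survives and each original vertex becomes one new face: F′ = F + V = 14.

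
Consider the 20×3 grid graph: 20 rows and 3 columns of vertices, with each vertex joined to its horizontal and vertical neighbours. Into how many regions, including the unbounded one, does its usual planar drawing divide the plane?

39

The grid has V = 20·3 = 60 vertices and E = 20·2 + 3·19 = 97 edges.
F = 2 − V + E = 2 − 60 + 97 = 39.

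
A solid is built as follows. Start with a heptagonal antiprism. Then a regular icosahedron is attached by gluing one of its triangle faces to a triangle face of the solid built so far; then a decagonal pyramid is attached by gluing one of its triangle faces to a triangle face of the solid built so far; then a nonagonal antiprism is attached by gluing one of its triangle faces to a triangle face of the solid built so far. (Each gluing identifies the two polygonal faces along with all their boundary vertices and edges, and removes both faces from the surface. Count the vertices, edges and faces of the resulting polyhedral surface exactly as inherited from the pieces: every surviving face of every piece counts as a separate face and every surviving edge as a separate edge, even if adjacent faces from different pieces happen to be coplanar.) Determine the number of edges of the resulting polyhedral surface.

A heptagonal antiprism: V=14, E=28, F=16.
Attach a regular icosahedron (V=12, E=30, F=20) along a 3-gon: merge 3 vertices and 3 edges, delete both glued faces → V=23, E=55, F=34.
Attach a decagonal pyramid (V=11, E=20, F=11) along a 3-gon: merge 3 vertices and 3 edges, delete both glued faces → V=31, E=72, F=43.
Attach a nonagonal antiprism (V=18, E=36, F=20) along a 3-gon: merge 3 vertices and 3 edges, delete both glued faces → V=46, E=105, F=61.
Check: V − E + F = 46 − 105 + 61 = 2.

105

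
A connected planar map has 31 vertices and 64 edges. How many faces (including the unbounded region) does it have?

Euler's formula for a connected plane graph: V − E + F = 2, so F = 2 − 31 + 64 = 35.

35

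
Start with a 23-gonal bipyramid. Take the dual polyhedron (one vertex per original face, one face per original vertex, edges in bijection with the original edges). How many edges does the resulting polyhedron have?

69

The base solid has V = 25, E = 69, F = 46.
The dual swaps V and F and preserves E: V′ = F = 46, E′ = E = 69, F′ = V = 25.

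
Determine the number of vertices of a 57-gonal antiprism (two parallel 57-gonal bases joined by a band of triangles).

An antiprism on an n-gon has two n-gon caps and 2n triangles: V = 2·57 = 114, E = 4·57 = 228, F = 2·57 + 2 = 116.

114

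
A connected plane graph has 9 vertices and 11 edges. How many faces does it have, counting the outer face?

Euler's formula for a connected plane graph: V − E + F = 2, so F = 2 − 9 + 11 = 4.

4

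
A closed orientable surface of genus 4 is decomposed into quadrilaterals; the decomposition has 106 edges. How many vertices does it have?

47

χ = 2 − 2·4 = -6, and every face is a square so 4F = 2E.
F = 2E/4 = 53. Then V = -6 + E − F = -6 + 106 − 53 = 47.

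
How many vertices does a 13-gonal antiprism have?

An antiprism on an n-gon has two n-gon caps and 2n triangles: V = 2·13 = 26, E = 4·13 = 52, F = 2·13 + 2 = 28.

26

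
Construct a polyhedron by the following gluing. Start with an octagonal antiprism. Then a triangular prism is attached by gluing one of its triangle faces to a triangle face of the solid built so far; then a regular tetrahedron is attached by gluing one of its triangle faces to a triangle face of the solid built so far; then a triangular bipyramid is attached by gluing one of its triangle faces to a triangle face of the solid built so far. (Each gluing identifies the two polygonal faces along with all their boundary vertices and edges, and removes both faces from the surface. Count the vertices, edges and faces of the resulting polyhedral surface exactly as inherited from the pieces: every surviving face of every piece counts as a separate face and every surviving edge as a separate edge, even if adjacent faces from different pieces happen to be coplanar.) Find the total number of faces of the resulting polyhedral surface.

27

An octagonal antiprism: V=16, E=32, F=18.
Attach a triangular prism (V=6, E=9, F=5) along a 3-gon: merge 3 vertices and 3 edges, delete both glued faces → V=19, E=38, F=21.
Attach a regular tetrahedron (V=4, E=6, F=4) along a 3-gon: merge 3 vertices and 3 edges, delete both glued faces → V=20, E=41, F=23.
Attach a triangular bipyramid (V=5, E=9, F=6) along a 3-gon: merge 3 vertices and 3 edges, delete both glued faces → V=22, E=47, F=27.
Check: V − E + F = 22 − 47 + 27 = 2.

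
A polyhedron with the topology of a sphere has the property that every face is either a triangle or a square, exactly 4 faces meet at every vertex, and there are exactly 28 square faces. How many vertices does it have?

Let x be the number of triangles; then F = 28 + x.
Edge–face incidences: 2E = 4·28 + 3·x = 112 + 3x.
Every vertex has degree 4, so 4V = 2E.
Euler: V − E + F = 2 ⇒ (2E)/4 − E + (28 + x) = 2.
Multiply by 8: 2·(2E) − 4·(2E) + 8·(28 + x) = 16, i.e. 224 + 8x − 2·(112 + 3x) = 16.
Collecting terms: 2x = 16, so x = 8.
Then 2E = 112 + 3·8 = 136, so E = 68, V = 2E/4 = 34, F = 28 + 8 = 36.

34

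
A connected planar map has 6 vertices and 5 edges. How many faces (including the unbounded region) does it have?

1

Euler's formula for a connected plane graph: V − E + F = 2, so F = 2 − 6 + 5 = 1.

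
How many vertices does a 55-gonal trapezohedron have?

The n-trapezohedron (dual of the n-antiprism) has V = 2·55 + 2 = 112, E = 4·55 = 220, F = 2·55 = 110.

112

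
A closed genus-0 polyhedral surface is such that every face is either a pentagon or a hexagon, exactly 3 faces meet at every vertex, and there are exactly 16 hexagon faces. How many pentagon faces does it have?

Let x be the number of pentagons; then F = 16 + x.
Edge–face incidences: 2E = 6·16 + 5·x = 96 + 5x.
Every vertex has degree 3, so 3V = 2E.
Euler: V − E + F = 2 ⇒ (2E)/3 − E + (16 + x) = 2.
Multiply by 6: 2·(2E) − 3·(2E) + 6·(16 + x) = 12, i.e. 96 + 6x − (96 + 5x) = 12.
Collecting terms: x = 12.
Then 2E = 96 + 5·12 = 156, so E = 78, V = 2E/3 = 52, F = 16 + 12 = 28.

12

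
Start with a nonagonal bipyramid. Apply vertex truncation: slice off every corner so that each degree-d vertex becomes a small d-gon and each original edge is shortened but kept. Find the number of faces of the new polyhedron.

The base solid has V = 11, E = 27, F = 18.
Truncation replaces each original edge-end by a new vertex, so V′ = 2E = 54.
Each original edge survives, and each old vertex of degree d contributes d new edges; summing degrees gives Σd = 2E, so E′ = E + 2E = 3E = 81.
Each original face survives and each original vertex becomes one new face: F′ = F + V = 29.

29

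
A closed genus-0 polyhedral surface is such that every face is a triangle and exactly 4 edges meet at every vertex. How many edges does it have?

12

Each face has 3 edges and each edge borders two faces, so 2E = 3F.
Each vertex has degree 4, so 4V = 2E and hence V = 3F/4.
Euler: V − E + F = 2 ⇒ (3F/4) − (3F/2) + F = 2.
Multiply by 8: (6 − 12 + 8)F = 16, i.e. 2F = 16.
So F = 8, E = 3·8/2 = 12, V = 3·8/4 = 6.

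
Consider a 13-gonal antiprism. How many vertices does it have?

An antiprism on an n-gon has two n-gon caps and 2n triangles: V = 2·13 = 26, E = 4·13 = 52, F = 2·13 + 2 = 28.
Check: V − E + F = 26 − 52 + 28 = 2.

26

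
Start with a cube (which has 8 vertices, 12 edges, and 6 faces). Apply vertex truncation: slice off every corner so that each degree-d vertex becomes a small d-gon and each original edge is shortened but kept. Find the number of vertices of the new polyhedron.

Truncation replaces each original edge-end by a new vertex, so V′ = 2E = 24.
Each original edge survives, and each old vertex of degree d contributes d new edges; summing degrees gives Σd = 2E, so E′ = E + 2E = 3E = 36.
Each original face survives and each original vertex becomes one new face: F′ = F + V = 14.

24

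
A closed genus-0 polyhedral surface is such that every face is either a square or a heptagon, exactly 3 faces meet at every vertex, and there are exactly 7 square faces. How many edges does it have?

21

Let x be the number of heptagons; then F = 7 + x.
Edge–face incidences: 2E = 4·7 + 7·x = 28 + 7x.
Every vertex has degree 3, so 3V = 2E.
Euler: V − E + F = 2 ⇒ (2E)/3 − E + (7 + x) = 2.
Multiply by 6: 2·(2E) − 3·(2E) + 6·(7 + x) = 12, i.e. 42 + 6x − (28 + 7x) = 12.
Collecting terms: −x + 14 = 12, so −x = −2, so x = 2.
Then 2E = 28 + 7·2 = 42, so E = 21, V = 2E/3 = 14, F = 7 + 2 = 9.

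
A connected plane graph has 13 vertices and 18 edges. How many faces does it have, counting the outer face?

7

Euler's formula for a connected plane graph: V − E + F = 2, so F = 2 − 13 + 18 = 7.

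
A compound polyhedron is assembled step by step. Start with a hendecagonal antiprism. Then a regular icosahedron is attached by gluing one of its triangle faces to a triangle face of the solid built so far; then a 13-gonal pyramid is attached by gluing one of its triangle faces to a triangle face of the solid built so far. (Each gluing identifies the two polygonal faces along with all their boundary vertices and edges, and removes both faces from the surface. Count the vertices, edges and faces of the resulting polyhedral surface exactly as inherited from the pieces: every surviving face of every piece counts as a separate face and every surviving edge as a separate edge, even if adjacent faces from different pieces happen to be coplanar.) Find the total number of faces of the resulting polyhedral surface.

54

A hendecagonal antiprism: V=22, E=44, F=24.
Attach a regular icosahedron (V=12, E=30, F=20) along a 3-gon: merge 3 vertices and 3 edges, delete both glued faces → V=31, E=71, F=42.
Attach a 13-gonal pyramid (V=14, E=26, F=14) along a 3-gon: merge 3 vertices and 3 edges, delete both glued faces → V=42, E=94, F=54.
Check: V − E + F = 42 − 94 + 54 = 2.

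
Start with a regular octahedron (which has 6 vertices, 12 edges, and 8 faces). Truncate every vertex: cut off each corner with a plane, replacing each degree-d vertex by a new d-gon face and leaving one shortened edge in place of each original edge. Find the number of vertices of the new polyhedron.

Truncation replaces each original edge-end by a new vertex, so V′ = 2E = 24.
Each original edge survives, and each old vertex of degree d contributes d new edges; summing degrees gives Σd = 2E, so E′ = E + 2E = 3E = 36.
Each original face survives and each original vertex becomes one new face: F′ = F + V = 14.

24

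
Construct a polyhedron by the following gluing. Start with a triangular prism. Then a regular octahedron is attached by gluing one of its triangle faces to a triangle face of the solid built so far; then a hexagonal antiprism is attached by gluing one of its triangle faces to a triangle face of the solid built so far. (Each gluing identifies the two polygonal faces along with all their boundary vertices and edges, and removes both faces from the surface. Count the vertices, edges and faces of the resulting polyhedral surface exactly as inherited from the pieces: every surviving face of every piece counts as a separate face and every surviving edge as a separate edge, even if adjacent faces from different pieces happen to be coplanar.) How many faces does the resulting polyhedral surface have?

A triangular prism: V=6, E=9, F=5.
Attach a regular octahedron (V=6, E=12, F=8) along a 3-gon: merge 3 vertices and 3 edges, delete both glued faces → V=9, E=18, F=11.
Attach a hexagonal antiprism (V=12, E=24, F=14) along a 3-gon: merge 3 vertices and 3 edges, delete both glued faces → V=18, E=39, F=23.
Check: V − E + F = 18 − 39 + 23 = 2.

23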